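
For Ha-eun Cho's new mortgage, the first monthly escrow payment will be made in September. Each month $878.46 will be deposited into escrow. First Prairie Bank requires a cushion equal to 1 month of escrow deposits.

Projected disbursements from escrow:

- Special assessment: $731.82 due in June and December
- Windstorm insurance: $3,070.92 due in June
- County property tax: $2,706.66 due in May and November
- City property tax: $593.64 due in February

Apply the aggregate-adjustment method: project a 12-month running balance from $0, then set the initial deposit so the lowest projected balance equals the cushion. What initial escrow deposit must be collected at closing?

Cushion = 1 × $878.46 = $878.46
Trial balance (start $0, +$878.46 each month, − disbursements):
  Sep: +$878.46 → $878.46
  Oct: +$878.46 → $1,756.92
  Nov: +$878.46 − $2,706.66 → -$71.28
  Dec: +$878.46 − $731.82 → $75.36
  Jan: +$878.46 → $953.82
  Feb: +$878.46 − $593.64 → $1,238.64
  Mar: +$878.46 → $2,117.10
  Apr: +$878.46 → $2,995.56
  May: +$878.46 − $2,706.66 → $1,167.36
  Jun: +$878.46 − $3,802.74 → -$1,756.92
  Jul: +$878.46 → -$878.46
  Aug: +$878.46 → $0.00
Lowest trial balance = -$1,756.92 (Jun)
Initial deposit = cushion − low point = $878.46 − (-$1,756.92) = $2,635.38

$2,635.38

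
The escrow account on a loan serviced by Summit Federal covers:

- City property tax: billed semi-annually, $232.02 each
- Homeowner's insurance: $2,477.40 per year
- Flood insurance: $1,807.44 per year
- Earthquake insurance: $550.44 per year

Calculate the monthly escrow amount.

City property tax = $232.02 × 2 = $464.04 annually
Homeowner's insurance = $2,477.40 annually
Flood insurance = $1,807.44 annually
Earthquake insurance = $550.44 annually
Total annual escrow = $464.04 + $2,477.40 + $1,807.44 + $550.44 = $5,299.32
Monthly escrow = $5,299.32 / 12 = $441.61

$441.61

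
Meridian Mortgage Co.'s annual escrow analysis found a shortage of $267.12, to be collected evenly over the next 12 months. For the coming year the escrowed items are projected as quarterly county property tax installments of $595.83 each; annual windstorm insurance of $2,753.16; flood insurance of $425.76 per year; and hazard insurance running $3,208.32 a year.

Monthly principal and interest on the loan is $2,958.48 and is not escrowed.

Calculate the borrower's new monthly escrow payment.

County property tax — $595.83 × 4 = $2,383.32 per year
Windstorm insurance — $2,753.16 per year
Flood insurance — $425.76 per year
Hazard insurance — $3,208.32 per year
Annual escrow total = $8,770.56
Monthly = $8,770.56 / 12 = $730.88
Shortage per month = $267.12 ÷ 12 = $22.26
New monthly escrow = $730.88 + $22.26 = $753.14

$753.14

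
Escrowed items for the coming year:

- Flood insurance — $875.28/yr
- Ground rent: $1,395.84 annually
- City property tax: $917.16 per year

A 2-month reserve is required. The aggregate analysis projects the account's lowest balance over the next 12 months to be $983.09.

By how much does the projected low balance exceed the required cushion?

$451.71

Flood insurance = $875.28 per year
Ground rent = $1,395.84 per year
City property tax = $917.16 per year
Yearly total = $875.28 + $1,395.84 + $917.16 = $3,188.28
Base monthly escrow = $3,188.28 ÷ 12 = $265.69
Cushion = 2 × $265.69 = $531.38
Excess over cushion: $983.09 − $531.38 = $451.71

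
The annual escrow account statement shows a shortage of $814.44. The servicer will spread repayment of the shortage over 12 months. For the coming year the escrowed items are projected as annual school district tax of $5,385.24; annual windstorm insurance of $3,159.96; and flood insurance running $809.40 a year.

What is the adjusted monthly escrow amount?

School district tax: $5,385.24
Windstorm insurance: $3,159.96
Flood insurance: $809.40
Annual escrow total = $5,385.24 + $3,159.96 + $809.40 = $9,354.60
Per month = $9,354.60 / 12 = $779.55
Shortage spread = $814.44 ÷ 12 = $67.87/mo
Adjusted monthly = $779.55 + $67.87 = $847.42

$847.42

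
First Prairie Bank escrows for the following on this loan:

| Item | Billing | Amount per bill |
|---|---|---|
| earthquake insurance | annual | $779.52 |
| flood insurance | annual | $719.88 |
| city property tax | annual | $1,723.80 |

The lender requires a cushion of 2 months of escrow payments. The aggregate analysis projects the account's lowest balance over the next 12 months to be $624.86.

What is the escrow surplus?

$87.66

Earthquake insurance: $779.52/yr
Flood insurance: $719.88/yr
City property tax: $1,723.80/yr
Combined annual = $779.52 + $719.88 + $1,723.80 = $3,223.20
Monthly escrow = $3,223.20 ÷ 12 = $268.60
Cushion = 2 × $268.60 = $537.20
Excess over cushion: $624.86 − $537.20 = $87.66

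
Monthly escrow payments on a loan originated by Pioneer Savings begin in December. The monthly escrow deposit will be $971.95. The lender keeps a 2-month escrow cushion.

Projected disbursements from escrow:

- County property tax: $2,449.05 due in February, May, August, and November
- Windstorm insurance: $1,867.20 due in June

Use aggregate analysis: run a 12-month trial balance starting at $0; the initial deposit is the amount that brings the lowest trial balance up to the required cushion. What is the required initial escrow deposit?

$2,410.70

Cushion = 2 × $971.95 = $1,943.90
Trial balance (start $0, +$971.95 each month, − disbursements):
  Dec: +$971.95 → $971.95
  Jan: +$971.95 → $1,943.90
  Feb: +$971.95 − $2,449.05 → $466.80
  Mar: +$971.95 → $1,438.75
  Apr: +$971.95 → $2,410.70
  May: +$971.95 − $2,449.05 → $933.60
  Jun: +$971.95 − $1,867.20 → $38.35
  Jul: +$971.95 → $1,010.30
  Aug: +$971.95 − $2,449.05 → -$466.80
  Sep: +$971.95 → $505.15
  Oct: +$971.95 → $1,477.10
  Nov: +$971.95 − $2,449.05 → $0.00
Lowest trial balance = -$466.80 (Aug)
Initial deposit = cushion − low point = $1,943.90 − (-$466.80) = $2,410.70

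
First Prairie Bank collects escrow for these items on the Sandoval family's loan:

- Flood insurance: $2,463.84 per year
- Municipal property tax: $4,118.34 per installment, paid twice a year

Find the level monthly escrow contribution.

Flood insurance: $2,463.84 per year
Municipal property tax: $4,118.34 × 2 = $8,236.68 per year
Annual escrow total = $2,463.84 + $8,236.68 = $10,700.52
Monthly escrow = $10,700.52 / 12 = $891.71

$891.71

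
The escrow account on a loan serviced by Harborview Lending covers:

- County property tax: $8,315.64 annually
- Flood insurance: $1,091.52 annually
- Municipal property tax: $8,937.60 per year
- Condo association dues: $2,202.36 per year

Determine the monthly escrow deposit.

$1,712.26

County property tax = $8,315.64/yr
Flood insurance = $1,091.52/yr
Municipal property tax = $8,937.60/yr
Condo association dues = $2,202.36/yr
Yearly total = $20,547.12
Monthly = $20,547.12 / 12 = $1,712.26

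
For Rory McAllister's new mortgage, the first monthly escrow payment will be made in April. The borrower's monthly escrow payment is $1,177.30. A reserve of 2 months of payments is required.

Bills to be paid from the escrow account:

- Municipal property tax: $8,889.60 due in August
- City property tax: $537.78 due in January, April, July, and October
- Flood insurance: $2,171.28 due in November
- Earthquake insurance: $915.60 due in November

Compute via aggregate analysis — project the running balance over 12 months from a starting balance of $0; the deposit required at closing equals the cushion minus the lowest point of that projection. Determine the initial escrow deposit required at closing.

$6,526.02

Cushion = 2 × $1,177.30 = $2,354.60
Trial balance (start $0, +$1,177.30 each month, − disbursements):
  Apr: +$1,177.30 − $537.78 → $639.52
  May: +$1,177.30 → $1,816.82
  Jun: +$1,177.30 → $2,994.12
  Jul: +$1,177.30 − $537.78 → $3,633.64
  Aug: +$1,177.30 − $8,889.60 → -$4,078.66
  Sep: +$1,177.30 → -$2,901.36
  Oct: +$1,177.30 − $537.78 → -$2,261.84
  Nov: +$1,177.30 − $3,086.88 → -$4,171.42
  Dec: +$1,177.30 → -$2,994.12
  Jan: +$1,177.30 − $537.78 → -$2,354.60
  Feb: +$1,177.30 → -$1,177.30
  Mar: +$1,177.30 → $0.00
Lowest trial balance = -$4,171.42 (Nov)
Initial deposit = cushion − low point = $2,354.60 − (-$4,171.42) = $6,526.02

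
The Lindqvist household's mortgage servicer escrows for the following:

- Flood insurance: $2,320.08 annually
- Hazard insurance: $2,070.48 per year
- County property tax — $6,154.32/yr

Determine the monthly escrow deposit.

Flood insurance: $2,320.08
Hazard insurance: $2,070.48
County property tax: $6,154.32
Combined annual = $2,320.08 + $2,070.48 + $6,154.32 = $10,544.88
Monthly escrow = $10,544.88 ÷ 12 = $878.74

$878.74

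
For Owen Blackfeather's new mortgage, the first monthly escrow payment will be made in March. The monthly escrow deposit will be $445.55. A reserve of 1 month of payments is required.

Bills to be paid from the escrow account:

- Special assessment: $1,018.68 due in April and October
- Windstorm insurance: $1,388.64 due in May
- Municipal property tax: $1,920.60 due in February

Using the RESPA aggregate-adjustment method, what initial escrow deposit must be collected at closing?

Cushion = 1 × $445.55 = $445.55
Trial balance (start $0, +$445.55 each month, − disbursements):
  Mar: +$445.55 → $445.55
  Apr: +$445.55 − $1,018.68 → -$127.58
  May: +$445.55 − $1,388.64 → -$1,070.67
  Jun: +$445.55 → -$625.12
  Jul: +$445.55 → -$179.57
  Aug: +$445.55 → $265.98
  Sep: +$445.55 → $711.53
  Oct: +$445.55 − $1,018.68 → $138.40
  Nov: +$445.55 → $583.95
  Dec: +$445.55 → $1,029.50
  Jan: +$445.55 → $1,475.05
  Feb: +$445.55 − $1,920.60 → $0.00
Lowest trial balance = -$1,070.67 (May)
Initial deposit = cushion − low point = $445.55 − (-$1,070.67) = $1,516.22

$1,516.22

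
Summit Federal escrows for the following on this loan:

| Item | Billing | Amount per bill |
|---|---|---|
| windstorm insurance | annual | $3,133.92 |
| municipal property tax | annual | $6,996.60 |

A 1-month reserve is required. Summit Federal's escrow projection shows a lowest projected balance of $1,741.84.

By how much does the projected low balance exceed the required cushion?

$897.63

Windstorm insurance: $3,133.92
Municipal property tax: $6,996.60
Combined annual = $3,133.92 + $6,996.60 = $10,130.52
Base monthly escrow = $10,130.52 ÷ 12 = $844.21
Cushion = 1 × $844.21 = $844.21
Excess over cushion: $1,741.84 − $844.21 = $897.63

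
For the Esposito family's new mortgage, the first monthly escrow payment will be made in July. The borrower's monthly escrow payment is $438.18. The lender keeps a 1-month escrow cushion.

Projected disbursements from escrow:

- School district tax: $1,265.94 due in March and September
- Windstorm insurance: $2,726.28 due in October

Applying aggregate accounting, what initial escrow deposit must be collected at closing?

$2,677.68

Cushion = 1 × $438.18 = $438.18
Trial balance (start $0, +$438.18 each month, − disbursements):
  Jul: +$438.18 → $438.18
  Aug: +$438.18 → $876.36
  Sep: +$438.18 − $1,265.94 → $48.60
  Oct: +$438.18 − $2,726.28 → -$2,239.50
  Nov: +$438.18 → -$1,801.32
  Dec: +$438.18 → -$1,363.14
  Jan: +$438.18 → -$924.96
  Feb: +$438.18 → -$486.78
  Mar: +$438.18 − $1,265.94 → -$1,314.54
  Apr: +$438.18 → -$876.36
  May: +$438.18 → -$438.18
  Jun: +$438.18 → $0.00
Lowest trial balance = -$2,239.50 (Oct)
Initial deposit = cushion − low point = $438.18 − (-$2,239.50) = $2,677.68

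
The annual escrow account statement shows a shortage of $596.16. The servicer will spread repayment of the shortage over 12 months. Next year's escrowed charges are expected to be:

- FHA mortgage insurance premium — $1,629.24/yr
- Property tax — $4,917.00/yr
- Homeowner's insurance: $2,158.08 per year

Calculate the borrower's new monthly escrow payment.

FHA mortgage insurance premium — $1,629.24 per year
Property tax — $4,917.00 per year
Homeowner's insurance — $2,158.08 per year
Total per year = $8,704.32
Monthly escrow = $8,704.32 / 12 = $725.36
Shortage per month = $596.16 ÷ 12 = $49.68
New monthly escrow = $725.36 + $49.68 = $775.04

$775.04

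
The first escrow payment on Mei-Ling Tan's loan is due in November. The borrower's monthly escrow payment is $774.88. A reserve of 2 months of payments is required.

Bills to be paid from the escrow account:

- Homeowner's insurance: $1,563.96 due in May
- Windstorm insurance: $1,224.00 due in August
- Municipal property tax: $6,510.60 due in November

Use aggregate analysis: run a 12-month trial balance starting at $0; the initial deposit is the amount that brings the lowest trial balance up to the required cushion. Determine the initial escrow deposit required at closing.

Cushion = 2 × $774.88 = $1,549.76
Trial balance (start $0, +$774.88 each month, − disbursements):
  Nov: +$774.88 − $6,510.60 → -$5,735.72
  Dec: +$774.88 → -$4,960.84
  Jan: +$774.88 → -$4,185.96
  Feb: +$774.88 → -$3,411.08
  Mar: +$774.88 → -$2,636.20
  Apr: +$774.88 → -$1,861.32
  May: +$774.88 − $1,563.96 → -$2,650.40
  Jun: +$774.88 → -$1,875.52
  Jul: +$774.88 → -$1,100.64
  Aug: +$774.88 − $1,224.00 → -$1,549.76
  Sep: +$774.88 → -$774.88
  Oct: +$774.88 → $0.00
Lowest trial balance = -$5,735.72 (Nov)
Initial deposit = cushion − low point = $1,549.76 − (-$5,735.72) = $7,285.48

$7,285.48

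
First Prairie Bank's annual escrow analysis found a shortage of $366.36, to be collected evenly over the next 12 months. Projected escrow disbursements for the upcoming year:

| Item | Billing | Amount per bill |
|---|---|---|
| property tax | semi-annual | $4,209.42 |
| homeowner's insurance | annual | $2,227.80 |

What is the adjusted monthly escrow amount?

$917.75

Property tax: $4,209.42 × 2 = $8,418.84
Homeowner's insurance: $2,227.80
Combined annual = $10,646.64
Monthly = $10,646.64 ÷ 12 = $887.22
Shortage spread = $366.36 ÷ 12 = $30.53/mo
New monthly escrow = $887.22 + $30.53 = $917.75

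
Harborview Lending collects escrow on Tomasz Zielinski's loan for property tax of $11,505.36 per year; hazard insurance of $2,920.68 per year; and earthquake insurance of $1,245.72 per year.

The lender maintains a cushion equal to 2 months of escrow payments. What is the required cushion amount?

$2,611.96

Property tax = $11,505.36/yr
Hazard insurance = $2,920.68/yr
Earthquake insurance = $1,245.72/yr
Total per year = $11,505.36 + $2,920.68 + $1,245.72 = $15,671.76
Per month = $15,671.76 / 12 = $1,305.98
Reserve = 2 × $1,305.98 = $2,611.96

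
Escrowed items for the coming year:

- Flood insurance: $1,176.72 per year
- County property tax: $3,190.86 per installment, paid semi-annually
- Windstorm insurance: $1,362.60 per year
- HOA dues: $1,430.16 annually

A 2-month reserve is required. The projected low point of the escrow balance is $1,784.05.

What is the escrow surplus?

Flood insurance = $1,176.72
County property tax = $3,190.86 × 2 = $6,381.72
Windstorm insurance = $1,362.60
HOA dues = $1,430.16
Total per year = $1,176.72 + $6,381.72 + $1,362.60 + $1,430.16 = $10,351.20
Per month = $10,351.20 ÷ 12 = $862.60
Cushion = 2 × $862.60 = $1,725.20
Excess over cushion: $1,784.05 − $1,725.20 = $58.85

$58.85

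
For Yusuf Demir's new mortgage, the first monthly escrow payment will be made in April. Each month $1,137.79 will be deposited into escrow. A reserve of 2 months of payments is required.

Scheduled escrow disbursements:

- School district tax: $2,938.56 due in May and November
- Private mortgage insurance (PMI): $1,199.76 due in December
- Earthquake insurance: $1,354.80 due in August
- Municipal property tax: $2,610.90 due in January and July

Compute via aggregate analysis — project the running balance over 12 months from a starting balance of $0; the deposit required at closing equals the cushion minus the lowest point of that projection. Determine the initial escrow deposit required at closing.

$4,551.16

Cushion = 2 × $1,137.79 = $2,275.58
Trial balance (start $0, +$1,137.79 each month, − disbursements):
  Apr: +$1,137.79 → $1,137.79
  May: +$1,137.79 − $2,938.56 → -$662.98
  Jun: +$1,137.79 → $474.81
  Jul: +$1,137.79 − $2,610.90 → -$998.30
  Aug: +$1,137.79 − $1,354.80 → -$1,215.31
  Sep: +$1,137.79 → -$77.52
  Oct: +$1,137.79 → $1,060.27
  Nov: +$1,137.79 − $2,938.56 → -$740.50
  Dec: +$1,137.79 − $1,199.76 → -$802.47
  Jan: +$1,137.79 − $2,610.90 → -$2,275.58
  Feb: +$1,137.79 → -$1,137.79
  Mar: +$1,137.79 → $0.00
Lowest trial balance = -$2,275.58 (Jan)
Initial deposit = cushion − low point = $2,275.58 − (-$2,275.58) = $4,551.16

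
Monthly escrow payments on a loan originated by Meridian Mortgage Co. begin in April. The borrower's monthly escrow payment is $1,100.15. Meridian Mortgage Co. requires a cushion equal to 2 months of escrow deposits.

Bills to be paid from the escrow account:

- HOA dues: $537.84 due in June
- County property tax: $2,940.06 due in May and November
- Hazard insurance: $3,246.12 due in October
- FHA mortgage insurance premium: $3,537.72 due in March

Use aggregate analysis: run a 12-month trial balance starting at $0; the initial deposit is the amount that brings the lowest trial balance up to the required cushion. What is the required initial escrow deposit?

Cushion = 2 × $1,100.15 = $2,200.30
Trial balance (start $0, +$1,100.15 each month, − disbursements):
  Apr: +$1,100.15 → $1,100.15
  May: +$1,100.15 − $2,940.06 → -$739.76
  Jun: +$1,100.15 − $537.84 → -$177.45
  Jul: +$1,100.15 → $922.70
  Aug: +$1,100.15 → $2,022.85
  Sep: +$1,100.15 → $3,123.00
  Oct: +$1,100.15 − $3,246.12 → $977.03
  Nov: +$1,100.15 − $2,940.06 → -$862.88
  Dec: +$1,100.15 → $237.27
  Jan: +$1,100.15 → $1,337.42
  Feb: +$1,100.15 → $2,437.57
  Mar: +$1,100.15 − $3,537.72 → $0.00
Lowest trial balance = -$862.88 (Nov)
Initial deposit = cushion − low point = $2,200.30 − (-$862.88) = $3,063.18

$3,063.18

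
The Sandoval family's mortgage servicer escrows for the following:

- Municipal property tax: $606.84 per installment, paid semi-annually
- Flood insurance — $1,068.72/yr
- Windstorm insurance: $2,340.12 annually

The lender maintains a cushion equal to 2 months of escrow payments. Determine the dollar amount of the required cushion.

$770.42

Municipal property tax — $606.84 × 2 = $1,213.68
Flood insurance — $1,068.72
Windstorm insurance — $2,340.12
Yearly total = $1,213.68 + $1,068.72 + $2,340.12 = $4,622.52
Monthly escrow = $4,622.52 / 12 = $385.21
Cushion = 2 × $385.21 = $770.42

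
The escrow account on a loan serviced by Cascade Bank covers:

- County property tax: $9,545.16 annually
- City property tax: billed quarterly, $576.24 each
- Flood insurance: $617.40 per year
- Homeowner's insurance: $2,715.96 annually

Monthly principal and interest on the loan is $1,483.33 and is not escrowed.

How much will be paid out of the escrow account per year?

County property tax = $9,545.16/yr
City property tax = $576.24 × 4 = $2,304.96/yr
Flood insurance = $617.40/yr
Homeowner's insurance = $2,715.96/yr
Combined annual = $9,545.16 + $2,304.96 + $617.40 + $2,715.96 = $15,183.48

$15,183.48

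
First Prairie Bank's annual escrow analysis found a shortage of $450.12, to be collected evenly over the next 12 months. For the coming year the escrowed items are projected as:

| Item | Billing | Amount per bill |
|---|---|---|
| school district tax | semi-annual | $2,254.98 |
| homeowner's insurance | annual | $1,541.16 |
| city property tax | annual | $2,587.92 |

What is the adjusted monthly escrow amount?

$757.43

School district tax — $2,254.98 × 2 = $4,509.96/yr
Homeowner's insurance — $1,541.16/yr
City property tax — $2,587.92/yr
Annual escrow total = $8,639.04
Per month = $8,639.04 ÷ 12 = $719.92
Shortage per month = $450.12 ÷ 12 = $37.51
Adjusted monthly = $719.92 + $37.51 = $757.43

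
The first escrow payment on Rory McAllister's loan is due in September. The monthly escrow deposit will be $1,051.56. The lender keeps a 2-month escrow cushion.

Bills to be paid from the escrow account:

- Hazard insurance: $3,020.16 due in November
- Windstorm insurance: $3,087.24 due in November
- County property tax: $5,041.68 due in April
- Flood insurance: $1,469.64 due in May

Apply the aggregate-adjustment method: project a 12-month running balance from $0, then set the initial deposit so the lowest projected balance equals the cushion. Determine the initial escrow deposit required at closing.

$5,257.80

Cushion = 2 × $1,051.56 = $2,103.12
Trial balance (start $0, +$1,051.56 each month, − disbursements):
  Sep: +$1,051.56 → $1,051.56
  Oct: +$1,051.56 → $2,103.12
  Nov: +$1,051.56 − $6,107.40 → -$2,952.72
  Dec: +$1,051.56 → -$1,901.16
  Jan: +$1,051.56 → -$849.60
  Feb: +$1,051.56 → $201.96
  Mar: +$1,051.56 → $1,253.52
  Apr: +$1,051.56 − $5,041.68 → -$2,736.60
  May: +$1,051.56 − $1,469.64 → -$3,154.68
  Jun: +$1,051.56 → -$2,103.12
  Jul: +$1,051.56 → -$1,051.56
  Aug: +$1,051.56 → $0.00
Lowest trial balance = -$3,154.68 (May)
Initial deposit = cushion − low point = $2,103.12 − (-$3,154.68) = $5,257.80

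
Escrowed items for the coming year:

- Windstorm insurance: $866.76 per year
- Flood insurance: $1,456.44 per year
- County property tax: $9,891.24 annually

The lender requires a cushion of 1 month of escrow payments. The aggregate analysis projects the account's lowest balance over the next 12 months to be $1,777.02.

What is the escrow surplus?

Windstorm insurance: $866.76 annually
Flood insurance: $1,456.44 annually
County property tax: $9,891.24 annually
Yearly total = $866.76 + $1,456.44 + $9,891.24 = $12,214.44
Base monthly escrow = $12,214.44 / 12 = $1,017.87
Cushion = 1 × $1,017.87 = $1,017.87
Excess over cushion: $1,777.02 − $1,017.87 = $759.15

$759.15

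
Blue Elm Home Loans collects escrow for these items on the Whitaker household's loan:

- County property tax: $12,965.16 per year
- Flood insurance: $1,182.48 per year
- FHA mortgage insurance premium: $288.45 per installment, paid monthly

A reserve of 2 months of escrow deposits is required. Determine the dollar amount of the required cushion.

$2,934.84

County property tax = $12,965.16 per year
Flood insurance = $1,182.48 per year
FHA mortgage insurance premium = $288.45 × 12 = $3,461.40 per year
Yearly total = $12,965.16 + $1,182.48 + $3,461.40 = $17,609.04
Per month = $17,609.04 / 12 = $1,467.42
Required cushion = 2 × $1,467.42 = $2,934.84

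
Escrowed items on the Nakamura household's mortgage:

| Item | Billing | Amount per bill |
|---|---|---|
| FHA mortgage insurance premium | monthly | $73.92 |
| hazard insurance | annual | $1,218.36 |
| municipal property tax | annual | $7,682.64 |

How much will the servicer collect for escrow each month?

$815.67

FHA mortgage insurance premium = $73.92 × 12 = $887.04 annually
Hazard insurance = $1,218.36 annually
Municipal property tax = $7,682.64 annually
Annual escrow total = $887.04 + $1,218.36 + $7,682.64 = $9,788.04
Base monthly escrow = $9,788.04 ÷ 12 = $815.67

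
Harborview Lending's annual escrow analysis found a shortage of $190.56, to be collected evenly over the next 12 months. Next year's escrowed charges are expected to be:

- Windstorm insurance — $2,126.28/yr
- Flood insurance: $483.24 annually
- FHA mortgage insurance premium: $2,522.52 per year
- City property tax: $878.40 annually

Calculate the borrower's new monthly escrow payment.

$516.75

Windstorm insurance = $2,126.28 annually
Flood insurance = $483.24 annually
FHA mortgage insurance premium = $2,522.52 annually
City property tax = $878.40 annually
Total annual escrow = $6,010.44
Per month = $6,010.44 / 12 = $500.87
Shortage per month = $190.56 / 12 = $15.88
New monthly escrow = $500.87 + $15.88 = $516.75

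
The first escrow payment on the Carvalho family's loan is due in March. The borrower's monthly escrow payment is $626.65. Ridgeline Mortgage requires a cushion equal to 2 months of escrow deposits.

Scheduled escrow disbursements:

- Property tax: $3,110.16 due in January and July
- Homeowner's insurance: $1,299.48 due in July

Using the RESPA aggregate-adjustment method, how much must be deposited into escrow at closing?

Cushion = 2 × $626.65 = $1,253.30
Trial balance (start $0, +$626.65 each month, − disbursements):
  Mar: +$626.65 → $626.65
  Apr: +$626.65 → $1,253.30
  May: +$626.65 → $1,879.95
  Jun: +$626.65 → $2,506.60
  Jul: +$626.65 − $4,409.64 → -$1,276.39
  Aug: +$626.65 → -$649.74
  Sep: +$626.65 → -$23.09
  Oct: +$626.65 → $603.56
  Nov: +$626.65 → $1,230.21
  Dec: +$626.65 → $1,856.86
  Jan: +$626.65 − $3,110.16 → -$626.65
  Feb: +$626.65 → $0.00
Lowest trial balance = -$1,276.39 (Jul)
Initial deposit = cushion − low point = $1,253.30 − (-$1,276.39) = $2,529.69

$2,529.69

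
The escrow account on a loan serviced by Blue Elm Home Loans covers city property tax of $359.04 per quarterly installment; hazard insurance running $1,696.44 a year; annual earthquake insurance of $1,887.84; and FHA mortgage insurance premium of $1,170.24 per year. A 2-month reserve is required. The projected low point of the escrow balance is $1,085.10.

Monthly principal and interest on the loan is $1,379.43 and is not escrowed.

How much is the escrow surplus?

City property tax = $359.04 × 4 = $1,436.16 annually
Hazard insurance = $1,696.44 annually
Earthquake insurance = $1,887.84 annually
FHA mortgage insurance premium = $1,170.24 annually
Combined annual = $6,190.68
Per month = $6,190.68 / 12 = $515.89
Required cushion = 2 × $515.89 = $1,031.78
Surplus = $1,085.10 − $1,031.78 = $53.32

$53.32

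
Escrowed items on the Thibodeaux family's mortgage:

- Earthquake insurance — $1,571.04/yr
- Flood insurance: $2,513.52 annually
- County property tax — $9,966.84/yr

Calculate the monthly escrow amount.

$1,170.95

Earthquake insurance — $1,571.04 annually
Flood insurance — $2,513.52 annually
County property tax — $9,966.84 annually
Total annual escrow = $1,571.04 + $2,513.52 + $9,966.84 = $14,051.40
Per month = $14,051.40 ÷ 12 = $1,170.95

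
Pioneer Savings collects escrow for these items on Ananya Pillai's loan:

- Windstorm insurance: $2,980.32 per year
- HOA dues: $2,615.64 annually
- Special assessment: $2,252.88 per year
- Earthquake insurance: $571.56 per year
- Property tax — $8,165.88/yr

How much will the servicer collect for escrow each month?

Windstorm insurance = $2,980.32
HOA dues = $2,615.64
Special assessment = $2,252.88
Earthquake insurance = $571.56
Property tax = $8,165.88
Total annual escrow = $2,980.32 + $2,615.64 + $2,252.88 + $571.56 + $8,165.88 = $16,586.28
Per month = $16,586.28 ÷ 12 = $1,382.19

$1,382.19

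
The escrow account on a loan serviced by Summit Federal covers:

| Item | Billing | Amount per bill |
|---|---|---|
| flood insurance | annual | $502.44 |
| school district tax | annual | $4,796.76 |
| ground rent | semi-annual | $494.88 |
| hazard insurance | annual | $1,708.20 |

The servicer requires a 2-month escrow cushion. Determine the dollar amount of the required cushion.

$1,332.86

Flood insurance — $502.44 annually
School district tax — $4,796.76 annually
Ground rent — $494.88 × 2 = $989.76 annually
Hazard insurance — $1,708.20 annually
Combined annual = $7,997.16
Base monthly escrow = $7,997.16 ÷ 12 = $666.43
Cushion = 2 × $666.43 = $1,332.86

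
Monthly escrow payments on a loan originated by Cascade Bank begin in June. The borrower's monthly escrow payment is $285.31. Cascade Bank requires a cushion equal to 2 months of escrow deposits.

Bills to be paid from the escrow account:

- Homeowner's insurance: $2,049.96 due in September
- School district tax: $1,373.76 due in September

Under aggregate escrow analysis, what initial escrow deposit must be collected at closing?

$2,853.10

Cushion = 2 × $285.31 = $570.62
Trial balance (start $0, +$285.31 each month, − disbursements):
  Jun: +$285.31 → $285.31
  Jul: +$285.31 → $570.62
  Aug: +$285.31 → $855.93
  Sep: +$285.31 − $3,423.72 → -$2,282.48
  Oct: +$285.31 → -$1,997.17
  Nov: +$285.31 → -$1,711.86
  Dec: +$285.31 → -$1,426.55
  Jan: +$285.31 → -$1,141.24
  Feb: +$285.31 → -$855.93
  Mar: +$285.31 → -$570.62
  Apr: +$285.31 → -$285.31
  May: +$285.31 → $0.00
Lowest trial balance = -$2,282.48 (Sep)
Initial deposit = cushion − low point = $570.62 − (-$2,282.48) = $2,853.10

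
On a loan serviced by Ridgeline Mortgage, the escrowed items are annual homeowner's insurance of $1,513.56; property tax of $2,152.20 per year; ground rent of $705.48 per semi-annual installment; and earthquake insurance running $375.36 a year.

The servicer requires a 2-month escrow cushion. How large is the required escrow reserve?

Homeowner's insurance — $1,513.56
Property tax — $2,152.20
Ground rent — $705.48 × 2 = $1,410.96
Earthquake insurance — $375.36
Annual escrow total = $5,452.08
Monthly escrow = $5,452.08 ÷ 12 = $454.34
Cushion = 2 × $454.34 = $908.68

$908.68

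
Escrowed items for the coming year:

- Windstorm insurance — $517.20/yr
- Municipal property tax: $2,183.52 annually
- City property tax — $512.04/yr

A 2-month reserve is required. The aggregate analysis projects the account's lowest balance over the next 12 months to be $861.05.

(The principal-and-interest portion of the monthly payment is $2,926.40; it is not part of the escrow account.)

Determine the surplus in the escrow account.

Windstorm insurance: $517.20/yr
Municipal property tax: $2,183.52/yr
City property tax: $512.04/yr
Total per year = $3,212.76
Monthly escrow = $3,212.76 / 12 = $267.73
Cushion = 2 × $267.73 = $535.46
Surplus = $861.05 − $535.46 = $325.59

$325.59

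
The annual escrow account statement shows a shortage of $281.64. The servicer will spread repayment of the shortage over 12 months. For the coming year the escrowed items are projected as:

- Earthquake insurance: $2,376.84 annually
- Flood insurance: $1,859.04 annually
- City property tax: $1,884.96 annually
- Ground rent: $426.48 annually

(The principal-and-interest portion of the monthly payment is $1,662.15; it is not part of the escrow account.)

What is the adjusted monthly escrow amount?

$569.08

Earthquake insurance = $2,376.84
Flood insurance = $1,859.04
City property tax = $1,884.96
Ground rent = $426.48
Combined annual = $6,547.32
Base monthly escrow = $6,547.32 / 12 = $545.61
Shortage spread = $281.64 ÷ 12 = $23.47/mo
Adjusted monthly = $545.61 + $23.47 = $569.08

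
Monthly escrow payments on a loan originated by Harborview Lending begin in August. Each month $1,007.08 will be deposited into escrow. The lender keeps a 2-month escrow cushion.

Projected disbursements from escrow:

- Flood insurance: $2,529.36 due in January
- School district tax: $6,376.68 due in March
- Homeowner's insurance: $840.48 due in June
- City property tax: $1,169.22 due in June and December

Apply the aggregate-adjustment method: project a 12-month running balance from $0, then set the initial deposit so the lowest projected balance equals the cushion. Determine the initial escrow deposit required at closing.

$4,032.78

Cushion = 2 × $1,007.08 = $2,014.16
Trial balance (start $0, +$1,007.08 each month, − disbursements):
  Aug: +$1,007.08 → $1,007.08
  Sep: +$1,007.08 → $2,014.16
  Oct: +$1,007.08 → $3,021.24
  Nov: +$1,007.08 → $4,028.32
  Dec: +$1,007.08 − $1,169.22 → $3,866.18
  Jan: +$1,007.08 − $2,529.36 → $2,343.90
  Feb: +$1,007.08 → $3,350.98
  Mar: +$1,007.08 − $6,376.68 → -$2,018.62
  Apr: +$1,007.08 → -$1,011.54
  May: +$1,007.08 → -$4.46
  Jun: +$1,007.08 − $2,009.70 → -$1,007.08
  Jul: +$1,007.08 → $0.00
Lowest trial balance = -$2,018.62 (Mar)
Initial deposit = cushion − low point = $2,014.16 − (-$2,018.62) = $4,032.78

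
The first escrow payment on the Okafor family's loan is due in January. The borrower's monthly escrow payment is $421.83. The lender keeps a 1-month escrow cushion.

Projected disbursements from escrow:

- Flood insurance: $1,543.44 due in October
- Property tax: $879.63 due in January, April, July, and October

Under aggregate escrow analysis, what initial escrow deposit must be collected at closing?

Cushion = 1 × $421.83 = $421.83
Trial balance (start $0, +$421.83 each month, − disbursements):
  Jan: +$421.83 − $879.63 → -$457.80
  Feb: +$421.83 → -$35.97
  Mar: +$421.83 → $385.86
  Apr: +$421.83 − $879.63 → -$71.94
  May: +$421.83 → $349.89
  Jun: +$421.83 → $771.72
  Jul: +$421.83 − $879.63 → $313.92
  Aug: +$421.83 → $735.75
  Sep: +$421.83 → $1,157.58
  Oct: +$421.83 − $2,423.07 → -$843.66
  Nov: +$421.83 → -$421.83
  Dec: +$421.83 → $0.00
Lowest trial balance = -$843.66 (Oct)
Initial deposit = cushion − low point = $421.83 − (-$843.66) = $1,265.49

$1,265.49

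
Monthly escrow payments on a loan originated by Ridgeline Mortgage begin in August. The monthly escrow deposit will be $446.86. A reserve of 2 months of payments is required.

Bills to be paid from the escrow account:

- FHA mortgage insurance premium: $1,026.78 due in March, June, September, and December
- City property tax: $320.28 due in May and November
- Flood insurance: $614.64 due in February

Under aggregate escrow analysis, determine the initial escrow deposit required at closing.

Cushion = 2 × $446.86 = $893.72
Trial balance (start $0, +$446.86 each month, − disbursements):
  Aug: +$446.86 → $446.86
  Sep: +$446.86 − $1,026.78 → -$133.06
  Oct: +$446.86 → $313.80
  Nov: +$446.86 − $320.28 → $440.38
  Dec: +$446.86 − $1,026.78 → -$139.54
  Jan: +$446.86 → $307.32
  Feb: +$446.86 − $614.64 → $139.54
  Mar: +$446.86 − $1,026.78 → -$440.38
  Apr: +$446.86 → $6.48
  May: +$446.86 − $320.28 → $133.06
  Jun: +$446.86 − $1,026.78 → -$446.86
  Jul: +$446.86 → $0.00
Lowest trial balance = -$446.86 (Jun)
Initial deposit = cushion − low point = $893.72 − (-$446.86) = $1,340.58

$1,340.58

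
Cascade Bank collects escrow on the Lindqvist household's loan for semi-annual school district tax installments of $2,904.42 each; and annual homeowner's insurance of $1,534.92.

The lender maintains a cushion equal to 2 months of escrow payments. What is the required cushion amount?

School district tax = $2,904.42 × 2 = $5,808.84/yr
Homeowner's insurance = $1,534.92/yr
Annual escrow total = $5,808.84 + $1,534.92 = $7,343.76
Monthly = $7,343.76 / 12 = $611.98
Cushion = 2 × $611.98 = $1,223.96

$1,223.96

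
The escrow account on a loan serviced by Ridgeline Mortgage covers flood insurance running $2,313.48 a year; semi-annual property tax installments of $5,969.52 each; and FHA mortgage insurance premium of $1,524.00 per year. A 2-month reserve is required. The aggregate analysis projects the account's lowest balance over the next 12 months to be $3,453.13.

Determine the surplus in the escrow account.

Flood insurance: $2,313.48 per year
Property tax: $5,969.52 × 2 = $11,939.04 per year
FHA mortgage insurance premium: $1,524.00 per year
Total per year = $2,313.48 + $11,939.04 + $1,524.00 = $15,776.52
Monthly escrow = $15,776.52 / 12 = $1,314.71
Cushion = 2 × $1,314.71 = $2,629.42
Surplus = $3,453.13 − $2,629.42 = $823.71

$823.71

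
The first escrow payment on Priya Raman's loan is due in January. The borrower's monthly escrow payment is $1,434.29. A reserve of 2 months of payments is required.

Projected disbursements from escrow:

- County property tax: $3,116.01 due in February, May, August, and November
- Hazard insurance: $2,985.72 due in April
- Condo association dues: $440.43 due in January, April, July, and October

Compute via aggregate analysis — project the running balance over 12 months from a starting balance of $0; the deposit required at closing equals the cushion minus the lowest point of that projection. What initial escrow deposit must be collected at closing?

$5,795.73

Cushion = 2 × $1,434.29 = $2,868.58
Trial balance (start $0, +$1,434.29 each month, − disbursements):
  Jan: +$1,434.29 − $440.43 → $993.86
  Feb: +$1,434.29 − $3,116.01 → -$687.86
  Mar: +$1,434.29 → $746.43
  Apr: +$1,434.29 − $3,426.15 → -$1,245.43
  May: +$1,434.29 − $3,116.01 → -$2,927.15
  Jun: +$1,434.29 → -$1,492.86
  Jul: +$1,434.29 − $440.43 → -$499.00
  Aug: +$1,434.29 − $3,116.01 → -$2,180.72
  Sep: +$1,434.29 → -$746.43
  Oct: +$1,434.29 − $440.43 → $247.43
  Nov: +$1,434.29 − $3,116.01 → -$1,434.29
  Dec: +$1,434.29 → $0.00
Lowest trial balance = -$2,927.15 (May)
Initial deposit = cushion − low point = $2,868.58 − (-$2,927.15) = $5,795.73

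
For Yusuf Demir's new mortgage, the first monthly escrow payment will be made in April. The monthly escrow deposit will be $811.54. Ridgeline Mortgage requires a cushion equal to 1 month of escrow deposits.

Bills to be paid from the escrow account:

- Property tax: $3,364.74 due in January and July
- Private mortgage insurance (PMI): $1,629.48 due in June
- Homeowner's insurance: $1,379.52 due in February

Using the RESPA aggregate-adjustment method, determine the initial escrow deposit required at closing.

$2,559.60

Cushion = 1 × $811.54 = $811.54
Trial balance (start $0, +$811.54 each month, − disbursements):
  Apr: +$811.54 → $811.54
  May: +$811.54 → $1,623.08
  Jun: +$811.54 − $1,629.48 → $805.14
  Jul: +$811.54 − $3,364.74 → -$1,748.06
  Aug: +$811.54 → -$936.52
  Sep: +$811.54 → -$124.98
  Oct: +$811.54 → $686.56
  Nov: +$811.54 → $1,498.10
  Dec: +$811.54 → $2,309.64
  Jan: +$811.54 − $3,364.74 → -$243.56
  Feb: +$811.54 − $1,379.52 → -$811.54
  Mar: +$811.54 → $0.00
Lowest trial balance = -$1,748.06 (Jul)
Initial deposit = cushion − low point = $811.54 − (-$1,748.06) = $2,559.60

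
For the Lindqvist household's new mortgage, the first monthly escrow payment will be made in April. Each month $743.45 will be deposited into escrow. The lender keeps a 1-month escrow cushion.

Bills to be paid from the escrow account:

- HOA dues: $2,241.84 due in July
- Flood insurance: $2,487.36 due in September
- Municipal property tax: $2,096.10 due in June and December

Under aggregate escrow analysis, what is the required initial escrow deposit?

$3,108.05

Cushion = 1 × $743.45 = $743.45
Trial balance (start $0, +$743.45 each month, − disbursements):
  Apr: +$743.45 → $743.45
  May: +$743.45 → $1,486.90
  Jun: +$743.45 − $2,096.10 → $134.25
  Jul: +$743.45 − $2,241.84 → -$1,364.14
  Aug: +$743.45 → -$620.69
  Sep: +$743.45 − $2,487.36 → -$2,364.60
  Oct: +$743.45 → -$1,621.15
  Nov: +$743.45 → -$877.70
  Dec: +$743.45 − $2,096.10 → -$2,230.35
  Jan: +$743.45 → -$1,486.90
  Feb: +$743.45 → -$743.45
  Mar: +$743.45 → $0.00
Lowest trial balance = -$2,364.60 (Sep)
Initial deposit = cushion − low point = $743.45 − (-$2,364.60) = $3,108.05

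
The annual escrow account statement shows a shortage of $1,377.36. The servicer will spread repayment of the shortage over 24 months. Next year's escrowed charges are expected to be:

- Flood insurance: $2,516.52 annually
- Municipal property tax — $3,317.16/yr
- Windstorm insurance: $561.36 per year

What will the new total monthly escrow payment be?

$590.31

Flood insurance = $2,516.52
Municipal property tax = $3,317.16
Windstorm insurance = $561.36
Combined annual = $2,516.52 + $3,317.16 + $561.36 = $6,395.04
Monthly escrow = $6,395.04 / 12 = $532.92
Shortage spread = $1,377.36 / 24 = $57.39/mo
Adjusted monthly = $532.92 + $57.39 = $590.31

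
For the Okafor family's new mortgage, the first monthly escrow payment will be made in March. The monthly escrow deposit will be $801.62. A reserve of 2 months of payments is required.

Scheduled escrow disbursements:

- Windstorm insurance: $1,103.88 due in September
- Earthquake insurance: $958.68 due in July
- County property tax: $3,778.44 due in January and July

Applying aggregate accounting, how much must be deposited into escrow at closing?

Cushion = 2 × $801.62 = $1,603.24
Trial balance (start $0, +$801.62 each month, − disbursements):
  Mar: +$801.62 → $801.62
  Apr: +$801.62 → $1,603.24
  May: +$801.62 → $2,404.86
  Jun: +$801.62 → $3,206.48
  Jul: +$801.62 − $4,737.12 → -$729.02
  Aug: +$801.62 → $72.60
  Sep: +$801.62 − $1,103.88 → -$229.66
  Oct: +$801.62 → $571.96
  Nov: +$801.62 → $1,373.58
  Dec: +$801.62 → $2,175.20
  Jan: +$801.62 − $3,778.44 → -$801.62
  Feb: +$801.62 → $0.00
Lowest trial balance = -$801.62 (Jan)
Initial deposit = cushion − low point = $1,603.24 − (-$801.62) = $2,404.86

$2,404.86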